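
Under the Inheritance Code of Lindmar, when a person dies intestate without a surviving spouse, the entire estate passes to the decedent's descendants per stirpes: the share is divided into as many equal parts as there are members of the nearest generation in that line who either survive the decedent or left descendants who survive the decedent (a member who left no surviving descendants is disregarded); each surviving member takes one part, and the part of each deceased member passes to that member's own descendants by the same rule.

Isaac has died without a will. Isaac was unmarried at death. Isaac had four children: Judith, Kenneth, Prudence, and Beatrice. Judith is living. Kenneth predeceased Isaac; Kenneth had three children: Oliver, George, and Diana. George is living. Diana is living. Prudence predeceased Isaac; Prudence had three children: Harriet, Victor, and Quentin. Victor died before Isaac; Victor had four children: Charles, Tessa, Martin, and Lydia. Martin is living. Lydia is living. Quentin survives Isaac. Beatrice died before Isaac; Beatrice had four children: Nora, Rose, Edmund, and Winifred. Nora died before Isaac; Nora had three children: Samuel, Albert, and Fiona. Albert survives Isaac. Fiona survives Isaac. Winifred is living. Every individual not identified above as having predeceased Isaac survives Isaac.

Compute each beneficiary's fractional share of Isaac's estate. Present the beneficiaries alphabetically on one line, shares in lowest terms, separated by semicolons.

Albert 1/48; Charles 1/48; Diana 1/12; Edmund 1/16; Fiona 1/48; George 1/12; Harriet 1/12; Judith 1/4; Lydia 1/48; Martin 1/48; Oliver 1/12; Quentin 1/12; Rose 1/16; Samuel 1/48; Tessa 1/48; Winifred 1/16

There is no surviving spouse, so the entire estate passes to Isaac's descendants per stirpes.
The estate is divided into 4 equal shares of 1/4 among Judith, Kenneth, Prudence, Beatrice.
Judith is living and takes 1/4.
Kenneth predeceased; the 1/4 allotted to Kenneth's branch passes to Kenneth's issue by representation.
The 1/4 is divided into 3 equal shares of 1/12 among Oliver, George, Diana.
Oliver is living and takes 1/12.
George is living and takes 1/12.
Diana is living and takes 1/12.
Prudence predeceased; the 1/4 allotted to Prudence's branch passes to Prudence's issue by representation.
The 1/4 is divided into 3 equal shares of 1/12 among Harriet, Victor, Quentin.
Harriet is living and takes 1/12.
Victor predeceased; the 1/12 allotted to Victor's branch passes to Victor's issue by representation.
The 1/12 is divided into 4 equal shares of 1/48 among Charles, Tessa, Martin, Lydia.
Charles is living and takes 1/48.
Tessa is living and takes 1/48.
Martin is living and takes 1/48.
Lydia is living and takes 1/48.
Quentin is living and takes 1/12.
Beatrice predeceased; the 1/4 allotted to Beatrice's branch passes to Beatrice's issue by representation.
The 1/4 is divided into 4 equal shares of 1/16 among Nora, Rose, Edmund, Winifred.
Nora predeceased; the 1/16 allotted to Nora's branch passes to Nora's issue by representation.
The 1/16 is divided into 3 equal shares of 1/48 among Samuel, Albert, Fiona.
Samuel is living and takes 1/48.
Albert is living and takes 1/48.
Fiona is living and takes 1/48.
Rose is living and takes 1/16.
Edmund is living and takes 1/16.
Winifred is living and takes 1/16.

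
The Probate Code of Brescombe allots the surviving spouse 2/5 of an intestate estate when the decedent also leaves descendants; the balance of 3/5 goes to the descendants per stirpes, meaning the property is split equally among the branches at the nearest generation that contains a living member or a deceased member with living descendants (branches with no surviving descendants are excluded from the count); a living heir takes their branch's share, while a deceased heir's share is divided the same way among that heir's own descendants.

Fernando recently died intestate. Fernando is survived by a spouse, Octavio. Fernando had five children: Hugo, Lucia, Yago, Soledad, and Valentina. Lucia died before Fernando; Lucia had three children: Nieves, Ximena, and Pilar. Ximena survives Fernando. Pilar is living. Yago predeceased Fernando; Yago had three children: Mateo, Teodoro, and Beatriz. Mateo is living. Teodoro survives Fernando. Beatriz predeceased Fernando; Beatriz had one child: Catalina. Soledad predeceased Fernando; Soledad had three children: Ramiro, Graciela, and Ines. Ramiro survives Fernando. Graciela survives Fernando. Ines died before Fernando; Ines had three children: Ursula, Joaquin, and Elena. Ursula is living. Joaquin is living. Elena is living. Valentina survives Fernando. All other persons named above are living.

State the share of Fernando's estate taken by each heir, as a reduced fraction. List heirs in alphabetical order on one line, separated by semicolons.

Catalina 1/25; Elena 1/75; Graciela 1/25; Hugo 3/25; Joaquin 1/75; Mateo 1/25; Nieves 1/25; Octavio 2/5; Pilar 1/25; Ramiro 1/25; Teodoro 1/25; Ursula 1/75; Valentina 3/25; Ximena 1/25

Octavio, as surviving spouse, takes 2/5.
The remaining 3/5 passes to Fernando's descendants per stirpes.
The 3/5 is divided into 5 equal shares of 3/25 among Hugo, Lucia, Yago, Soledad, Valentina.
Hugo is living and takes 3/25.
Lucia predeceased; the 3/25 allotted to Lucia's branch passes to Lucia's issue by representation.
The 3/25 is divided into 3 equal shares of 1/25 among Nieves, Ximena, Pilar.
Nieves is living and takes 1/25.
Ximena is living and takes 1/25.
Pilar is living and takes 1/25.
Yago predeceased; the 3/25 allotted to Yago's branch passes to Yago's issue by representation.
The 3/25 is divided into 3 equal shares of 1/25 among Mateo, Teodoro, Beatriz.
Mateo is living and takes 1/25.
Teodoro is living and takes 1/25.
Beatriz predeceased; the 1/25 allotted to Beatriz's branch passes to Beatriz's issue by representation.
Catalina is the sole taker at this level and receives the full 1/25.
Soledad predeceased; the 3/25 allotted to Soledad's branch passes to Soledad's issue by representation.
The 3/25 is divided into 3 equal shares of 1/25 among Ramiro, Graciela, Ines.
Ramiro is living and takes 1/25.
Graciela is living and takes 1/25.
Ines predeceased; the 1/25 allotted to Ines's branch passes to Ines's issue by representation.
The 1/25 is divided into 3 equal shares of 1/75 among Ursula, Joaquin, Elena.
Ursula is living and takes 1/75.
Joaquin is living and takes 1/75.
Elena is living and takes 1/75.
Valentina is living and takes 3/25.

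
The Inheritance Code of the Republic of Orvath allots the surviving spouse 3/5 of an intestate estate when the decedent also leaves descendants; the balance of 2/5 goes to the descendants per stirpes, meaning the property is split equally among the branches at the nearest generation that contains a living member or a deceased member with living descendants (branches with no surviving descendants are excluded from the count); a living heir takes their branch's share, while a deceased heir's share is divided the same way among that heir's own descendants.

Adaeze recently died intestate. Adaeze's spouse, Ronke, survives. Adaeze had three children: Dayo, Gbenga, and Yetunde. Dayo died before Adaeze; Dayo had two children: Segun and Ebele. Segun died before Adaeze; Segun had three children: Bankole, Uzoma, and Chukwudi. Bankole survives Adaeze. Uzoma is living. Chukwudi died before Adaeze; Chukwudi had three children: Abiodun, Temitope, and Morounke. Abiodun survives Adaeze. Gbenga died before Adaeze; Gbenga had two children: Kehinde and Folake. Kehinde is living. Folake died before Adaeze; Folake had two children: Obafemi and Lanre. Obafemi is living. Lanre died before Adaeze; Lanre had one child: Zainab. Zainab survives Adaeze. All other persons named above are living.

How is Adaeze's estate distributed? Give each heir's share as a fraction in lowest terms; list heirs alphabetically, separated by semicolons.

Ronke, as surviving spouse, takes 3/5.
The remaining 2/5 passes to Adaeze's descendants per stirpes.
The 2/5 is divided into 3 equal shares of 2/15 among Dayo, Gbenga, Yetunde.
Dayo predeceased; the 2/15 allotted to Dayo's branch passes to Dayo's issue by representation.
The 2/15 is divided into 2 equal shares of 1/15 among Segun, Ebele.
Segun predeceased; the 1/15 allotted to Segun's branch passes to Segun's issue by representation.
The 1/15 is divided into 3 equal shares of 1/45 among Bankole, Uzoma, Chukwudi.
Bankole is living and takes 1/45.
Uzoma is living and takes 1/45.
Chukwudi predeceased; the 1/45 allotted to Chukwudi's branch passes to Chukwudi's issue by representation.
The 1/45 is divided into 3 equal shares of 1/135 among Abiodun, Temitope, Morounke.
Abiodun is living and takes 1/135.
Temitope is living and takes 1/135.
Morounke is living and takes 1/135.
Ebele is living and takes 1/15.
Gbenga predeceased; the 2/15 allotted to Gbenga's branch passes to Gbenga's issue by representation.
The 2/15 is divided into 2 equal shares of 1/15 among Kehinde, Folake.
Kehinde is living and takes 1/15.
Folake predeceased; the 1/15 allotted to Folake's branch passes to Folake's issue by representation.
The 1/15 is divided into 2 equal shares of 1/30 among Obafemi, Lanre.
Obafemi is living and takes 1/30.
Lanre predeceased; the 1/30 allotted to Lanre's branch passes to Lanre's issue by representation.
Zainab is the sole taker at this level and receives the full 1/30.
Yetunde is living and takes 2/15.

Abiodun 1/135; Bankole 1/45; Ebele 1/15; Kehinde 1/15; Morounke 1/135; Obafemi 1/30; Ronke 3/5; Temitope 1/135; Uzoma 1/45; Yetunde 2/15; Zainab 1/30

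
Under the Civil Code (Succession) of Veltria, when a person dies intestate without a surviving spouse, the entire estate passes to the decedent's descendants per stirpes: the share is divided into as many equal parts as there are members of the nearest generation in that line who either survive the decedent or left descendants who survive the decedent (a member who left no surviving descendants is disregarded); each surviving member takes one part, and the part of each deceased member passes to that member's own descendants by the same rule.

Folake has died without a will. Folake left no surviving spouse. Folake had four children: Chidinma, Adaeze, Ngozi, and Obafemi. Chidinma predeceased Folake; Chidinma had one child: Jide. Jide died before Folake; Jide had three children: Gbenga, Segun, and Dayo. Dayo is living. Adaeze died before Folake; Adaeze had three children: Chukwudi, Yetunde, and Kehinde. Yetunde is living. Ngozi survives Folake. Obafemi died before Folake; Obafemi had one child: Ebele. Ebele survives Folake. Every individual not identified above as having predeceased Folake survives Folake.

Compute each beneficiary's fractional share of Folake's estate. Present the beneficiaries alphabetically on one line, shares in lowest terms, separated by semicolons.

There is no surviving spouse, so the entire estate passes to Folake's descendants per stirpes.
The estate is divided into 4 equal shares of 1/4 among Chidinma, Adaeze, Ngozi, Obafemi.
Chidinma predeceased; the 1/4 allotted to Chidinma's branch passes to Chidinma's issue by representation.
Jide's line is the sole branch at this level, so the full 1/4 passes to Jide's issue by representation.
The 1/4 is divided into 3 equal shares of 1/12 among Gbenga, Segun, Dayo.
Gbenga is living and takes 1/12.
Segun is living and takes 1/12.
Dayo is living and takes 1/12.
Adaeze predeceased; the 1/4 allotted to Adaeze's branch passes to Adaeze's issue by representation.
The 1/4 is divided into 3 equal shares of 1/12 among Chukwudi, Yetunde, Kehinde.
Chukwudi is living and takes 1/12.
Yetunde is living and takes 1/12.
Kehinde is living and takes 1/12.
Ngozi is living and takes 1/4.
Obafemi predeceased; the 1/4 allotted to Obafemi's branch passes to Obafemi's issue by representation.
Ebele is the sole taker at this level and receives the full 1/4.

Chukwudi 1/12; Dayo 1/12; Ebele 1/4; Gbenga 1/12; Kehinde 1/12; Ngozi 1/4; Segun 1/12; Yetunde 1/12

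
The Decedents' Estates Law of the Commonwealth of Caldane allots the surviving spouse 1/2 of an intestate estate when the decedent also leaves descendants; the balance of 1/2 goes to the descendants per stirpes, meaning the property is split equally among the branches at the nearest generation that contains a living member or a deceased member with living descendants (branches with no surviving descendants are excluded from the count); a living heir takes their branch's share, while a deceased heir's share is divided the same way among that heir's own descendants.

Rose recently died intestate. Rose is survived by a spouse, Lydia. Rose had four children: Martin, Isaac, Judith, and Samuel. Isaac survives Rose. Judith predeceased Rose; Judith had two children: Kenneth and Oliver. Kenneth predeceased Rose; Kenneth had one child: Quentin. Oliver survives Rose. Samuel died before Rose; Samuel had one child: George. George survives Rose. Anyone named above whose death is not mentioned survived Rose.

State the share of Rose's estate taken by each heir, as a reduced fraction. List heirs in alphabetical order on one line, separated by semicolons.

Lydia, as surviving spouse, takes 1/2.
The remaining 1/2 passes to Rose's descendants per stirpes.
The 1/2 is divided into 4 equal shares of 1/8 among Martin, Isaac, Judith, Samuel.
Martin is living and takes 1/8.
Isaac is living and takes 1/8.
Judith predeceased; the 1/8 allotted to Judith's branch passes to Judith's issue by representation.
The 1/8 is divided into 2 equal shares of 1/16 among Kenneth, Oliver.
Kenneth predeceased; the 1/16 allotted to Kenneth's branch passes to Kenneth's issue by representation.
Quentin is the sole taker at this level and receives the full 1/16.
Oliver is living and takes 1/16.
Samuel predeceased; the 1/8 allotted to Samuel's branch passes to Samuel's issue by representation.
George is the sole taker at this level and receives the full 1/8.

George 1/8; Isaac 1/8; Lydia 1/2; Martin 1/8; Oliver 1/16; Quentin 1/16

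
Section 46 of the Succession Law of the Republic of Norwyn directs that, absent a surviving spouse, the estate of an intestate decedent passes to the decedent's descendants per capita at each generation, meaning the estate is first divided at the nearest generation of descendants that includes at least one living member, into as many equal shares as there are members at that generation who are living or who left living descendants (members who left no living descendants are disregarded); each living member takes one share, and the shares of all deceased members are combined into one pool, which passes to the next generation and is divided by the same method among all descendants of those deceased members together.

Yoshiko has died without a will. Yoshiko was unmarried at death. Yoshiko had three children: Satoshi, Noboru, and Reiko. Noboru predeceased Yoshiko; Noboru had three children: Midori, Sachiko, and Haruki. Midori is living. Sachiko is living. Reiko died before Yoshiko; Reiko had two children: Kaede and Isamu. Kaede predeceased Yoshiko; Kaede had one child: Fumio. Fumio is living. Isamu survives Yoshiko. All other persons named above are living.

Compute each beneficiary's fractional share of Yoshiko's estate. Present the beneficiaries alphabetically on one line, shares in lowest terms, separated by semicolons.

There is no surviving spouse, so the entire estate passes to Yoshiko's descendants per capita at each generation.
At generation 1 (Satoshi, Noboru, Reiko) there are 3 shares of (1)/3 = 1/3 each.
Living: Satoshi — each takes 1/3.
Deceased: Noboru and Reiko. Their combined 2/3 is pooled and carried to generation 2.
At generation 2 (Midori, Sachiko, Haruki, Kaede, Isamu) there are 5 shares of (2/3)/5 = 2/15 each.
Living: Midori, Sachiko, Haruki, and Isamu — each takes 2/15.
Deceased: Kaede. That 2/15 share is carried to generation 3.
At generation 3 (Fumio) there are 1 shares of (2/15)/1 = 2/15 each.
Living: Fumio — each takes 2/15.

Fumio 2/15; Haruki 2/15; Isamu 2/15; Midori 2/15; Sachiko 2/15; Satoshi 1/3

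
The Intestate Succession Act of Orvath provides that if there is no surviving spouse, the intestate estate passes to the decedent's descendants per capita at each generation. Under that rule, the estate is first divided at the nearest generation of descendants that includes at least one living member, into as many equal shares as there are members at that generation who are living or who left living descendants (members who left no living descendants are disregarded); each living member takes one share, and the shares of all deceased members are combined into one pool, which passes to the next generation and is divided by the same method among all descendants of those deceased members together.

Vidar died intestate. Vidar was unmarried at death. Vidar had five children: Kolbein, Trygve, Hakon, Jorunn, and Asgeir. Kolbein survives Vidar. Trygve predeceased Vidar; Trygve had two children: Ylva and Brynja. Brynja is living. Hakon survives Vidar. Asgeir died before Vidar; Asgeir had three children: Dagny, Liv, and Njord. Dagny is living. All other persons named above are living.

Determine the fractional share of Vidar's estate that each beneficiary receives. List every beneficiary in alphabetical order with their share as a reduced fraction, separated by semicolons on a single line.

There is no surviving spouse, so the entire estate passes to Vidar's descendants per capita at each generation.
At generation 1 (Kolbein, Trygve, Hakon, Jorunn, Asgeir) there are 5 shares of (1)/5 = 1/5 each.
Living: Kolbein, Hakon, and Jorunn — each takes 1/5.
Deceased: Trygve and Asgeir. Their combined 2/5 is pooled and carried to generation 2.
At generation 2 (Ylva, Brynja, Dagny, Liv, Njord) there are 5 shares of (2/5)/5 = 2/25 each.
Living: Ylva, Brynja, Dagny, Liv, and Njord — each takes 2/25.

Brynja 2/25; Dagny 2/25; Hakon 1/5; Jorunn 1/5; Kolbein 1/5; Liv 2/25; Njord 2/25; Ylva 2/25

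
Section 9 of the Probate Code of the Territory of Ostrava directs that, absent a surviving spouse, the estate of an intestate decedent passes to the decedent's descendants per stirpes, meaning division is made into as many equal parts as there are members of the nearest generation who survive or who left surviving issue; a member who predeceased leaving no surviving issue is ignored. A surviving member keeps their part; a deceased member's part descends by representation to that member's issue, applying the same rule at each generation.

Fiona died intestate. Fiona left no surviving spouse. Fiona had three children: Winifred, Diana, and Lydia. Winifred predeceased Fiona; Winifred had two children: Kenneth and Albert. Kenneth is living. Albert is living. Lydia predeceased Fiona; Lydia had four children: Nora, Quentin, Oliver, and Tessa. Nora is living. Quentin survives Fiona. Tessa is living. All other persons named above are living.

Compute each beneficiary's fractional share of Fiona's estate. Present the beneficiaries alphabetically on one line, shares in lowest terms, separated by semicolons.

There is no surviving spouse, so the entire estate passes to Fiona's descendants per stirpes.
The estate is divided into 3 equal shares of 1/3 among Winifred, Diana, Lydia.
Winifred predeceased; the 1/3 allotted to Winifred's branch passes to Winifred's issue by representation.
The 1/3 is divided into 2 equal shares of 1/6 among Kenneth, Albert.
Kenneth is living and takes 1/6.
Albert is living and takes 1/6.
Diana is living and takes 1/3.
Lydia predeceased; the 1/3 allotted to Lydia's branch passes to Lydia's issue by representation.
The 1/3 is divided into 4 equal shares of 1/12 among Nora, Quentin, Oliver, Tessa.
Nora is living and takes 1/12.
Quentin is living and takes 1/12.
Oliver is living and takes 1/12.
Tessa is living and takes 1/12.

Albert 1/6; Diana 1/3; Kenneth 1/6; Nora 1/12; Oliver 1/12; Quentin 1/12; Tessa 1/12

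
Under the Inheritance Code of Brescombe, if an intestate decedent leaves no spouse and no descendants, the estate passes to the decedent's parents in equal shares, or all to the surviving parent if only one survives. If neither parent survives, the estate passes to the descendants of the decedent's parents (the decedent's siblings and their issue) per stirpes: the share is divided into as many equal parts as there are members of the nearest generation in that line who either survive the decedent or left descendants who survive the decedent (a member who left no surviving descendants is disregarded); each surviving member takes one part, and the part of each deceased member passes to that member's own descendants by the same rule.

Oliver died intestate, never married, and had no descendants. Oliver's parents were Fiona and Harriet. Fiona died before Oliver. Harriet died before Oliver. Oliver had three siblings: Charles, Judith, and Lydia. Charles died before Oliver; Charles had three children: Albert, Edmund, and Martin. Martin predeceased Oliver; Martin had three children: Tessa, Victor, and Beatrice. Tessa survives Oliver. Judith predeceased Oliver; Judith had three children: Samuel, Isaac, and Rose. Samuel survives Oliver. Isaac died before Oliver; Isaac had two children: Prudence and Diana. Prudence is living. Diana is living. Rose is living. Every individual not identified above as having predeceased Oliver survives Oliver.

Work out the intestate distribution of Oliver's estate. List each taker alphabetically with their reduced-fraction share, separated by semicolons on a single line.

Albert 1/9; Beatrice 1/27; Diana 1/18; Edmund 1/9; Lydia 1/3; Prudence 1/18; Rose 1/9; Samuel 1/9; Tessa 1/27; Victor 1/27

Neither parent survives and there are no descendants, so the estate passes to Oliver's siblings and their issue per stirpes.
The estate is divided into 3 equal shares of 1/3 among Charles, Judith, Lydia.
Charles predeceased; the 1/3 allotted to Charles's branch passes to Charles's issue by representation.
The 1/3 is divided into 3 equal shares of 1/9 among Albert, Edmund, Martin.
Albert is living and takes 1/9.
Edmund is living and takes 1/9.
Martin predeceased; the 1/9 allotted to Martin's branch passes to Martin's issue by representation.
The 1/9 is divided into 3 equal shares of 1/27 among Tessa, Victor, Beatrice.
Tessa is living and takes 1/27.
Victor is living and takes 1/27.
Beatrice is living and takes 1/27.
Judith predeceased; the 1/3 allotted to Judith's branch passes to Judith's issue by representation.
The 1/3 is divided into 3 equal shares of 1/9 among Samuel, Isaac, Rose.
Samuel is living and takes 1/9.
Isaac predeceased; the 1/9 allotted to Isaac's branch passes to Isaac's issue by representation.
The 1/9 is divided into 2 equal shares of 1/18 among Prudence, Diana.
Prudence is living and takes 1/18.
Diana is living and takes 1/18.
Rose is living and takes 1/9.
Lydia is living and takes 1/3.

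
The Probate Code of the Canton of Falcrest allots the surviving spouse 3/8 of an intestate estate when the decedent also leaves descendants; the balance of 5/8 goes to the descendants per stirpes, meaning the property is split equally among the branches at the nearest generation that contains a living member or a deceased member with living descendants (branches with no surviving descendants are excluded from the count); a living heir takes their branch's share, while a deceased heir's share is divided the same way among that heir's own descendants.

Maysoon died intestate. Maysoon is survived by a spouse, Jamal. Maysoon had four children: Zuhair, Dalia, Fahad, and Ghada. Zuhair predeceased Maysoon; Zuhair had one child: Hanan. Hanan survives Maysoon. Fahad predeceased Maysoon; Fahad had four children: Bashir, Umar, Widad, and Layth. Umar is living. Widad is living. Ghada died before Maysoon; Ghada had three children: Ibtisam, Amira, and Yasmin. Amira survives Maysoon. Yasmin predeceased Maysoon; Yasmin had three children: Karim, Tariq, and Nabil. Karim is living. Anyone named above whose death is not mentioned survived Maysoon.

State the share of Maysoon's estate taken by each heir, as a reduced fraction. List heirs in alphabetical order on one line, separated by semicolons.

Amira 5/96; Bashir 5/128; Dalia 5/32; Hanan 5/32; Ibtisam 5/96; Jamal 3/8; Karim 5/288; Layth 5/128; Nabil 5/288; Tariq 5/288; Umar 5/128; Widad 5/128

Jamal, as surviving spouse, takes 3/8.
The remaining 5/8 passes to Maysoon's descendants per stirpes.
The 5/8 is divided into 4 equal shares of 5/32 among Zuhair, Dalia, Fahad, Ghada.
Zuhair predeceased; the 5/32 allotted to Zuhair's branch passes to Zuhair's issue by representation.
Hanan is the sole taker at this level and receives the full 5/32.
Dalia is living and takes 5/32.
Fahad predeceased; the 5/32 allotted to Fahad's branch passes to Fahad's issue by representation.
The 5/32 is divided into 4 equal shares of 5/128 among Bashir, Umar, Widad, Layth.
Bashir is living and takes 5/128.
Umar is living and takes 5/128.
Widad is living and takes 5/128.
Layth is living and takes 5/128.
Ghada predeceased; the 5/32 allotted to Ghada's branch passes to Ghada's issue by representation.
The 5/32 is divided into 3 equal shares of 5/96 among Ibtisam, Amira, Yasmin.
Ibtisam is living and takes 5/96.
Amira is living and takes 5/96.
Yasmin predeceased; the 5/96 allotted to Yasmin's branch passes to Yasmin's issue by representation.
The 5/96 is divided into 3 equal shares of 5/288 among Karim, Tariq, Nabil.
Karim is living and takes 5/288.
Tariq is living and takes 5/288.
Nabil is living and takes 5/288.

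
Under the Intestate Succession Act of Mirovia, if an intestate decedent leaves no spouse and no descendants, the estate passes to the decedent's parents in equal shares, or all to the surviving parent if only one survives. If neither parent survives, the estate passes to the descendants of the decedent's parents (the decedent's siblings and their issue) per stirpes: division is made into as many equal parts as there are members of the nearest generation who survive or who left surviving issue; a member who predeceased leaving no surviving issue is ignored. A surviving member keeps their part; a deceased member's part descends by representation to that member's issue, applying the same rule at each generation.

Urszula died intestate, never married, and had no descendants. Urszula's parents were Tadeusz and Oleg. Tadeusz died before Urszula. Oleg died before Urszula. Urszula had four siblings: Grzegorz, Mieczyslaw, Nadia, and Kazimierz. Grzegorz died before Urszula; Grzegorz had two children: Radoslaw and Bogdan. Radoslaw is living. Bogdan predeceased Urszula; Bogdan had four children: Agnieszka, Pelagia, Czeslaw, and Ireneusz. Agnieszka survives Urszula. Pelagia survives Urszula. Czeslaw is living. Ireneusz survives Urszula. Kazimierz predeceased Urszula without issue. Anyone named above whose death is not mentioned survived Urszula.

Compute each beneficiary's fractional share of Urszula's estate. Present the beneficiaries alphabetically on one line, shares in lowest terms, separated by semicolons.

Agnieszka 1/24; Czeslaw 1/24; Ireneusz 1/24; Mieczyslaw 1/3; Nadia 1/3; Pelagia 1/24; Radoslaw 1/6

Neither parent survives and there are no descendants, so the estate passes to Urszula's siblings and their issue per stirpes.
Kazimierz left no surviving issue, so that branch lapses and is disregarded.
The estate is divided into 3 equal shares of 1/3 among Grzegorz, Mieczyslaw, Nadia.
Grzegorz predeceased; the 1/3 allotted to Grzegorz's branch passes to Grzegorz's issue by representation.
The 1/3 is divided into 2 equal shares of 1/6 among Radoslaw, Bogdan.
Radoslaw is living and takes 1/6.
Bogdan predeceased; the 1/6 allotted to Bogdan's branch passes to Bogdan's issue by representation.
The 1/6 is divided into 4 equal shares of 1/24 among Agnieszka, Pelagia, Czeslaw, Ireneusz.
Agnieszka is living and takes 1/24.
Pelagia is living and takes 1/24.
Czeslaw is living and takes 1/24.
Ireneusz is living and takes 1/24.
Mieczyslaw is living and takes 1/3.
Nadia is living and takes 1/3.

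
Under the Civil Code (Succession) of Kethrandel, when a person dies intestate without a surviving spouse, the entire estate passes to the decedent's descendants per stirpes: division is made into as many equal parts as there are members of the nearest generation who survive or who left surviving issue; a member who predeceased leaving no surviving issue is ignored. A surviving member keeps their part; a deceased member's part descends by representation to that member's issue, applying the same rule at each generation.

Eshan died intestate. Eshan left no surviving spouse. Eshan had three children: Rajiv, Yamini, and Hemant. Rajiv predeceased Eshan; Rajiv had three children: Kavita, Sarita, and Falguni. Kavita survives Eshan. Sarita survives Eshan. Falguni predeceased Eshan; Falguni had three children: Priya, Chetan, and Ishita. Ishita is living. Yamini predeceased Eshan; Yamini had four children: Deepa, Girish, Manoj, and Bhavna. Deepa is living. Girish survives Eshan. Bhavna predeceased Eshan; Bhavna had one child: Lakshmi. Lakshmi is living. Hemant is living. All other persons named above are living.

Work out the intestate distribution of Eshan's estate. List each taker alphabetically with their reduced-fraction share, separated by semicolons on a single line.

Chetan 1/27; Deepa 1/12; Girish 1/12; Hemant 1/3; Ishita 1/27; Kavita 1/9; Lakshmi 1/12; Manoj 1/12; Priya 1/27; Sarita 1/9

There is no surviving spouse, so the entire estate passes to Eshan's descendants per stirpes.
The estate is divided into 3 equal shares of 1/3 among Rajiv, Yamini, Hemant.
Rajiv predeceased; the 1/3 allotted to Rajiv's branch passes to Rajiv's issue by representation.
The 1/3 is divided into 3 equal shares of 1/9 among Kavita, Sarita, Falguni.
Kavita is living and takes 1/9.
Sarita is living and takes 1/9.
Falguni predeceased; the 1/9 allotted to Falguni's branch passes to Falguni's issue by representation.
The 1/9 is divided into 3 equal shares of 1/27 among Priya, Chetan, Ishita.
Priya is living and takes 1/27.
Chetan is living and takes 1/27.
Ishita is living and takes 1/27.
Yamini predeceased; the 1/3 allotted to Yamini's branch passes to Yamini's issue by representation.
The 1/3 is divided into 4 equal shares of 1/12 among Deepa, Girish, Manoj, Bhavna.
Deepa is living and takes 1/12.
Girish is living and takes 1/12.
Manoj is living and takes 1/12.
Bhavna predeceased; the 1/12 allotted to Bhavna's branch passes to Bhavna's issue by representation.
Lakshmi is the sole taker at this level and receives the full 1/12.
Hemant is living and takes 1/3.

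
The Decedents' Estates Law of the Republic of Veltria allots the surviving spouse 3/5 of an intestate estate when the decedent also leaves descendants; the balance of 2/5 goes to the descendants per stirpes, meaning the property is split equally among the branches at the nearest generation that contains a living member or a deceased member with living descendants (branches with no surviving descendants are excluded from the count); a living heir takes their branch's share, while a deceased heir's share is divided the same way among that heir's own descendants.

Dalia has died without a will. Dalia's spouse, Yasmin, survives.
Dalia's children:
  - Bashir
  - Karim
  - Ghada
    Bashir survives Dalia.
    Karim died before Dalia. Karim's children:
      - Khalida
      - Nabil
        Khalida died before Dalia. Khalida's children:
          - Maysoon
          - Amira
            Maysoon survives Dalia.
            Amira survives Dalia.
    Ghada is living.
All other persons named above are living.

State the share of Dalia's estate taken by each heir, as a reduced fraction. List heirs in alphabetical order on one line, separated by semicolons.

Amira 1/30; Bashir 2/15; Ghada 2/15; Maysoon 1/30; Nabil 1/15; Yasmin 3/5

Yasmin, as surviving spouse, takes 3/5.
The remaining 2/5 passes to Dalia's descendants per stirpes.
The 2/5 is divided into 3 equal shares of 2/15 among Bashir, Karim, Ghada.
Bashir is living and takes 2/15.
Karim predeceased; the 2/15 allotted to Karim's branch passes to Karim's issue by representation.
The 2/15 is divided into 2 equal shares of 1/15 among Khalida, Nabil.
Khalida predeceased; the 1/15 allotted to Khalida's branch passes to Khalida's issue by representation.
The 1/15 is divided into 2 equal shares of 1/30 among Maysoon, Amira.
Maysoon is living and takes 1/30.
Amira is living and takes 1/30.
Nabil is living and takes 1/15.
Ghada is living and takes 2/15.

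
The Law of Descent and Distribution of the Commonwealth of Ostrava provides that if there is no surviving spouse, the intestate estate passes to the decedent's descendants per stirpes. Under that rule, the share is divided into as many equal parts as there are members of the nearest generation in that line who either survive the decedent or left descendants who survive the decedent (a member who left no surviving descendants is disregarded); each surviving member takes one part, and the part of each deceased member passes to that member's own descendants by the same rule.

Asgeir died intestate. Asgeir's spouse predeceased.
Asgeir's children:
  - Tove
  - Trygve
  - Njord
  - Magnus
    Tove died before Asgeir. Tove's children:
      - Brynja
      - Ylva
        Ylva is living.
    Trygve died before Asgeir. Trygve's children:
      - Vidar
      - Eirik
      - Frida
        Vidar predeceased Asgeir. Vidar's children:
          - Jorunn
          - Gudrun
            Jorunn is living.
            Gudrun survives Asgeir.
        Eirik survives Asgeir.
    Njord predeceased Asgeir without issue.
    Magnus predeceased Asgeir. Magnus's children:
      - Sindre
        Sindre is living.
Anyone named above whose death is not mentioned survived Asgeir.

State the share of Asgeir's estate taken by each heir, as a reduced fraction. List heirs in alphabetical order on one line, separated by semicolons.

Brynja 1/6; Eirik 1/9; Frida 1/9; Gudrun 1/18; Jorunn 1/18; Sindre 1/3; Ylva 1/6

There is no surviving spouse, so the entire estate passes to Asgeir's descendants per stirpes.
Njord left no surviving issue, so that branch lapses and is disregarded.
The estate is divided into 3 equal shares of 1/3 among Tove, Trygve, Magnus.
Tove predeceased; the 1/3 allotted to Tove's branch passes to Tove's issue by representation.
The 1/3 is divided into 2 equal shares of 1/6 among Brynja, Ylva.
Brynja is living and takes 1/6.
Ylva is living and takes 1/6.
Trygve predeceased; the 1/3 allotted to Trygve's branch passes to Trygve's issue by representation.
The 1/3 is divided into 3 equal shares of 1/9 among Vidar, Eirik, Frida.
Vidar predeceased; the 1/9 allotted to Vidar's branch passes to Vidar's issue by representation.
The 1/9 is divided into 2 equal shares of 1/18 among Jorunn, Gudrun.
Jorunn is living and takes 1/18.
Gudrun is living and takes 1/18.
Eirik is living and takes 1/9.
Frida is living and takes 1/9.
Magnus predeceased; the 1/3 allotted to Magnus's branch passes to Magnus's issue by representation.
Sindre is the sole taker at this level and receives the full 1/3.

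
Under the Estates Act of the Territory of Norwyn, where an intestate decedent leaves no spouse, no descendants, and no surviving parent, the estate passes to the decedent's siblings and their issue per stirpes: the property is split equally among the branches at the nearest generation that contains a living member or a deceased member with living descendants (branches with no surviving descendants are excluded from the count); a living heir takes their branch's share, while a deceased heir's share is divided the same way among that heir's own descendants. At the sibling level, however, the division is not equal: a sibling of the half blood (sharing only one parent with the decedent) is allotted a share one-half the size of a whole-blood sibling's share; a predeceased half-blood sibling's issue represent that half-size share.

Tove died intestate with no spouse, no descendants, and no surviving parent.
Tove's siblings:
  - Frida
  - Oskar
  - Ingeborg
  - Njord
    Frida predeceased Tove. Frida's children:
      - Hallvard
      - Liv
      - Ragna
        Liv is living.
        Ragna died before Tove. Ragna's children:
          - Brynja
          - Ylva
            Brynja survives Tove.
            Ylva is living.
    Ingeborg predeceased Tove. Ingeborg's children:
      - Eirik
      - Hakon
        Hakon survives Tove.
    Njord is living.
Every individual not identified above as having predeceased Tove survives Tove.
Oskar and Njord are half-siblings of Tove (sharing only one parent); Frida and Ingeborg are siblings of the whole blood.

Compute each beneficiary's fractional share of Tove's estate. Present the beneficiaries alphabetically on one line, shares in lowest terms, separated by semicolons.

Brynja 1/18; Eirik 1/6; Hakon 1/6; Hallvard 1/9; Liv 1/9; Njord 1/6; Oskar 1/6; Ylva 1/18

No spouse, descendants, or parent survives, so the estate passes to Tove's siblings per stirpes.
Half-blood siblings count for one-half the weight of whole-blood siblings at the initial division.
Dividing 1 in proportion to weights (total weight 3): Frida (weight 1) → 1/3; Oskar (weight 1/2) → 1/6; Ingeborg (weight 1) → 1/3; Njord (weight 1/2) → 1/6.
Frida predeceased; the 1/3 allotted to Frida's branch passes to Frida's issue by representation.
The 1/3 is divided into 3 equal shares of 1/9 among Hallvard, Liv, Ragna.
Hallvard is living and takes 1/9.
Liv is living and takes 1/9.
Ragna predeceased; the 1/9 allotted to Ragna's branch passes to Ragna's issue by representation.
The 1/9 is divided into 2 equal shares of 1/18 among Brynja, Ylva.
Brynja is living and takes 1/18.
Ylva is living and takes 1/18.
Oskar is living and takes 1/6.
Ingeborg predeceased; the 1/3 allotted to Ingeborg's branch passes to Ingeborg's issue by representation.
The 1/3 is divided into 2 equal shares of 1/6 among Eirik, Hakon.
Eirik is living and takes 1/6.
Hakon is living and takes 1/6.
Njord is living and takes 1/6.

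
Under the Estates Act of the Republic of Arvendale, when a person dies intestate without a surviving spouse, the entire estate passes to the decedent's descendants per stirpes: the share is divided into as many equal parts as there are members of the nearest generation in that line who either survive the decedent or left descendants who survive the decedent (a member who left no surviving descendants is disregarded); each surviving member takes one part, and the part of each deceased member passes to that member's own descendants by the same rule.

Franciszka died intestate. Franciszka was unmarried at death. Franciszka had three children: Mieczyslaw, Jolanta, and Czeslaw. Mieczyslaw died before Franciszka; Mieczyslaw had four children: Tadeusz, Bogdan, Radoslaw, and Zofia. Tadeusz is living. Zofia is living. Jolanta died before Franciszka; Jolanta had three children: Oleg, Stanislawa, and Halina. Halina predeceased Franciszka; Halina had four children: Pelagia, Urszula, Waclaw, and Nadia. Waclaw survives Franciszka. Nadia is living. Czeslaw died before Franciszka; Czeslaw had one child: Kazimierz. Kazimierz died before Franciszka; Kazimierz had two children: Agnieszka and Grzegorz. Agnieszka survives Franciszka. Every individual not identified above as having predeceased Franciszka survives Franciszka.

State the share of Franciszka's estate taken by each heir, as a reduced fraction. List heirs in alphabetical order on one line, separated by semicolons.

There is no surviving spouse, so the entire estate passes to Franciszka's descendants per stirpes.
The estate is divided into 3 equal shares of 1/3 among Mieczyslaw, Jolanta, Czeslaw.
Mieczyslaw predeceased; the 1/3 allotted to Mieczyslaw's branch passes to Mieczyslaw's issue by representation.
The 1/3 is divided into 4 equal shares of 1/12 among Tadeusz, Bogdan, Radoslaw, Zofia.
Tadeusz is living and takes 1/12.
Bogdan is living and takes 1/12.
Radoslaw is living and takes 1/12.
Zofia is living and takes 1/12.
Jolanta predeceased; the 1/3 allotted to Jolanta's branch passes to Jolanta's issue by representation.
The 1/3 is divided into 3 equal shares of 1/9 among Oleg, Stanislawa, Halina.
Oleg is living and takes 1/9.
Stanislawa is living and takes 1/9.
Halina predeceased; the 1/9 allotted to Halina's branch passes to Halina's issue by representation.
The 1/9 is divided into 4 equal shares of 1/36 among Pelagia, Urszula, Waclaw, Nadia.
Pelagia is living and takes 1/36.
Urszula is living and takes 1/36.
Waclaw is living and takes 1/36.
Nadia is living and takes 1/36.
Czeslaw predeceased; the 1/3 allotted to Czeslaw's branch passes to Czeslaw's issue by representation.
Kazimierz's line is the sole branch at this level, so the full 1/3 passes to Kazimierz's issue by representation.
The 1/3 is divided into 2 equal shares of 1/6 among Agnieszka, Grzegorz.
Agnieszka is living and takes 1/6.
Grzegorz is living and takes 1/6.

Agnieszka 1/6; Bogdan 1/12; Grzegorz 1/6; Nadia 1/36; Oleg 1/9; Pelagia 1/36; Radoslaw 1/12; Stanislawa 1/9; Tadeusz 1/12; Urszula 1/36; Waclaw 1/36; Zofia 1/12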